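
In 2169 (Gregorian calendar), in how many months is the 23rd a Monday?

2

Check the 23rd of each month of 2169: Jan 23: Mon, Feb 23: Thu, Mar 23: Thu, Apr 23: Sun, May 23: Tue, Jun 23: Fri, Jul 23: Sun, Aug 23: Wed, Sep 23: Sat, Oct 23: Mon, Nov 23: Thu, Dec 23: Sat.
Monday occurs in January, October — 2 months.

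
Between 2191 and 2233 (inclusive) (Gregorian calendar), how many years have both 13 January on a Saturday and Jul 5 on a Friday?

1

Check each year's weekday for 13 January and Jul 5:
  2191: Thu/Tue  2192: Fri/Thu  2193: Sun/Fri  2194: Mon/Sat  2195: Tue/Sun  2196: Wed/Tue  2197: Fri/Wed  2198: Sat/Thu  2199: Sun/Fri  2200: Mon/Sat  2201: Tue/Sun  2202: Wed/Mon  2203: Thu/Tue  2204: Fri/Thu  …(15 more)…  2220: Thu/Wed  2221: Sat/Thu  2222: Sun/Fri  2223: Mon/Sat  2224: Tue/Mon  2225: Thu/Tue  2226: Fri/Wed  2227: Sat/Thu  2228: Sun/Sat  2229: Tue/Sun  2230: Wed/Mon  2231: Thu/Tue  2232: Fri/Thu  2233: Sun/Fri
Both conditions hold in: 2216 — 1.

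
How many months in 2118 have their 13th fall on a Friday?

1

Check the 13th of each month of 2118: Jan 13: Thu, Feb 13: Sun, Mar 13: Sun, Apr 13: Wed, May 13: Fri, Jun 13: Mon, Jul 13: Wed, Aug 13: Sat, Sep 13: Tue, Oct 13: Thu, Nov 13: Sun, Dec 13: Tue.
Friday occurs in May — 1 month.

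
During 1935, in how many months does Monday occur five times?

A month of length L has five Mondays iff its first Monday is on day ≤ L−28 (so day 1–3 in a 31-day month, 1–2 in a 30-day month, day 1 in a leap February).
Checking each month of 1935: Jan starts Tue (31d); Feb starts Fri (28d); Mar starts Fri (31d); Apr starts Mon (30d) ✓; May starts Wed (31d); Jun starts Sat (30d); Jul starts Mon (31d) ✓; Aug starts Thu (31d); Sep starts Sun (30d) ✓; Oct starts Tue (31d); Nov starts Fri (30d); Dec starts Sun (31d) ✓.
Five-Monday months: April, July, September, December → 4.

4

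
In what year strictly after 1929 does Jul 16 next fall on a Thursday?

1931

From one year to the next, a fixed date's weekday advances by 1, or by 2 when a Feb 29 lies between the two dates.
1929: July 16 is Tuesday.
1930: Wednesday (+1)
1931: Thursday (+1)
Jul 16 falls on a Thursday in 1931.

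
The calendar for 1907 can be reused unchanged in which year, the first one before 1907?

1901

Two years share a calendar iff Jan 1 falls on the same weekday and both are leap or both are common. 1907: Jan 1 is Tuesday, common year.
1906: Jan 1 Monday, common
1905: Jan 1 Sunday, common
1904: Jan 1 Friday, leap
1903: Jan 1 Thursday, common
1902: Jan 1 Wednesday, common
1901: Jan 1 Tuesday, common
1901 matches on both conditions.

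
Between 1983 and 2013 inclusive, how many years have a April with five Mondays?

April has 30 days; it has five Mondays when Monday falls among the first (month-length − 28) days — i.e. when April 1 is one of Monday/Sunday.
April 1 by year: 1983:Fri 1984:Sun✓ 1985:Mon✓ 1986:Tue 1987:Wed 1988:Fri 1989:Sat 1990:Sun✓ 1991:Mon✓ 1992:Wed 1993:Thu 1994:Fri 1995:Sat 1996:Mon✓ 1997:Tue 1998:Wed 1999:Thu 2000:Sat 2001:Sun✓ 2002:Mon✓ 2003:Tue 2004:Thu 2005:Fri 2006:Sat 2007:Sun✓ 2008:Tue 2009:Wed 2010:Thu 2011:Fri 2012:Sun✓ 2013:Mon✓
Years with five Mondays: 1984, 1985, 1990, 1991, 1996, 2001, 2002, 2007, 2012, 2013 → 10.

10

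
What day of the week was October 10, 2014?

Friday

January 1, 2014 is a Wednesday.
October 10 is day 283 of the year, i.e. 282 days after Jan 1.
282 mod 7 = 2, so advance 2 weekdays from Wednesday: Friday.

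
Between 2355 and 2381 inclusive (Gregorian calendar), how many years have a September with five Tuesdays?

8

September has 30 days; it has five Tuesdays when Tuesday falls among the first (month-length − 28) days — i.e. when September 1 is one of Tuesday/Monday.
September 1 by year: 2355:Thu 2356:Sat 2357:Sun 2358:Mon✓ 2359:Tue✓ 2360:Thu 2361:Fri 2362:Sat 2363:Sun 2364:Tue✓ 2365:Wed 2366:Thu 2367:Fri 2368:Sun 2369:Mon✓ 2370:Tue✓ 2371:Wed 2372:Fri 2373:Sat 2374:Sun 2375:Mon✓ 2376:Wed 2377:Thu 2378:Fri 2379:Sat 2380:Mon✓ 2381:Tue✓
Years with five Tuesdays: 2358, 2359, 2364, 2369, 2370, 2375, 2380, 2381 → 8.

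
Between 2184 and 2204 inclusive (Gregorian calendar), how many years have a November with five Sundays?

6

November has 30 days; it has five Sundays when Sunday falls among the first (month-length − 28) days — i.e. when November 1 is one of Sunday/Saturday.
November 1 by year: 2184:Mon 2185:Tue 2186:Wed 2187:Thu 2188:Sat✓ 2189:Sun✓ 2190:Mon 2191:Tue 2192:Thu 2193:Fri 2194:Sat✓ 2195:Sun✓ 2196:Tue 2197:Wed 2198:Thu 2199:Fri 2200:Sat✓ 2201:Sun✓ 2202:Mon 2203:Tue 2204:Thu
Years with five Sundays: 2188, 2189, 2194, 2195, 2200, 2201 → 6.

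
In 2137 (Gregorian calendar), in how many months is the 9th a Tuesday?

2

Check the 9th of each month of 2137: Jan 9: Wed, Feb 9: Sat, Mar 9: Sat, Apr 9: Tue, May 9: Thu, Jun 9: Sun, Jul 9: Tue, Aug 9: Fri, Sep 9: Mon, Oct 9: Wed, Nov 9: Sat, Dec 9: Mon.
Tuesday occurs in April, July — 2 months.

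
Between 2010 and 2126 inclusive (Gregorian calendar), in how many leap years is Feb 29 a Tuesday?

Leap years in 2010–2126: 28 of them.
Feb 29 weekday advances by 5 (mod 7) from one leap year to the next four years later (or differs when a century non-leap intervenes).
Leap-day weekdays: 2012:Wed 2016:Mon 2020:Sat 2024:Thu 2028:Tue✓ 2032:Sun 2036:Fri 2040:Wed 2044:Mon 2048:Sat 2052:Thu 2056:Tue✓ 2060:Sun 2064:Fri 2068:Wed 2072:Mon 2076:Sat 2080:Thu 2084:Tue✓ 2088:Sun 2092:Fri 2096:Wed 2104:Fri 2108:Wed 2112:Mon 2116:Sat 2120:Thu 2124:Tue✓
Tuesday: 2028, 2056, 2084, 2124 → 4.

4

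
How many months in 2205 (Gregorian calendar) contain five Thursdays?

4

A month of length L has five Thursdays iff its first Thursday is on day ≤ L−28 (so day 1–3 in a 31-day month, 1–2 in a 30-day month, day 1 in a leap February).
Checking each month of 2205: Jan starts Tue (31d) ✓; Feb starts Fri (28d); Mar starts Fri (31d); Apr starts Mon (30d); May starts Wed (31d) ✓; Jun starts Sat (30d); Jul starts Mon (31d); Aug starts Thu (31d) ✓; Sep starts Sun (30d); Oct starts Tue (31d) ✓; Nov starts Fri (30d); Dec starts Sun (31d).
Five-Thursday months: January, May, August, October → 4.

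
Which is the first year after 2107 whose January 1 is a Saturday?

2118

Jan 1 advances by 2 weekdays after a leap year and by 1 after a common year.
2107: Jan 1 is Saturday.
2108: Sunday (leap)
2109: Tuesday
2110: Wednesday
2111: Thursday
2112: Friday (leap)
2113: Sunday
2114: Monday
2115: Tuesday
2116: Wednesday (leap)
2117: Friday
2118: Saturday
2118 begins on a Saturday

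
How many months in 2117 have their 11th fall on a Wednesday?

1

Check the 11th of each month of 2117: Jan 11: Mon, Feb 11: Thu, Mar 11: Thu, Apr 11: Sun, May 11: Tue, Jun 11: Fri, Jul 11: Sun, Aug 11: Wed, Sep 11: Sat, Oct 11: Mon, Nov 11: Thu, Dec 11: Sat.
Wednesday occurs in August — 1 month.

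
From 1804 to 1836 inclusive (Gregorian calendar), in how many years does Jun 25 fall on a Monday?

5

Track Jun 25's weekday year by year (advancing +1, or +2 across a Feb 29):
  1804: Mon ✓  1805: Tue (+1)  1806: Wed (+1)  1807: Thu (+1)  1808: Sat (+2)
  1809: Sun (+1)  1810: Mon (+1) ✓  1811: Tue (+1)  1812: Thu (+2)  1813: Fri (+1)
  1814: Sat (+1)  1815: Sun (+1)  1816: Tue (+2)  1817: Wed (+1)  … (5 more years) …
  1823: Wed (+1)  1824: Fri (+2)  1825: Sat (+1)  1826: Sun (+1)  1827: Mon (+1) ✓
  1828: Wed (+2)  1829: Thu (+1)  1830: Fri (+1)  1831: Sat (+1)  1832: Mon (+2) ✓
  1833: Tue (+1)  1834: Wed (+1)  1835: Thu (+1)  1836: Sat (+2)
Monday years: 1804, 1810, 1821, 1827, 1832 — 5 in total.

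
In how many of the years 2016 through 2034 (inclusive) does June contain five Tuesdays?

June has 30 days; it has five Tuesdays when Tuesday falls among the first (month-length − 28) days — i.e. when June 1 is one of Tuesday/Monday.
June 1 by year: 2016:Wed 2017:Thu 2018:Fri 2019:Sat 2020:Mon✓ 2021:Tue✓ 2022:Wed 2023:Thu 2024:Sat 2025:Sun 2026:Mon✓ 2027:Tue✓ 2028:Thu 2029:Fri 2030:Sat 2031:Sun 2032:Tue✓ 2033:Wed 2034:Thu
Years with five Tuesdays: 2020, 2021, 2026, 2027, 2032 → 5.

5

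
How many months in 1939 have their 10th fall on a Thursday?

1

Check the 10th of each month of 1939: Jan 10: Tue, Feb 10: Fri, Mar 10: Fri, Apr 10: Mon, May 10: Wed, Jun 10: Sat, Jul 10: Mon, Aug 10: Thu, Sep 10: Sun, Oct 10: Tue, Nov 10: Fri, Dec 10: Sun.
Thursday occurs in August — 1 month.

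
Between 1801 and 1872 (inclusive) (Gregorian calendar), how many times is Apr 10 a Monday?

Track Apr 10's weekday year by year (advancing +1, or +2 across a Feb 29):
  1801: Fri  1802: Sat (+1)  1803: Sun (+1)  1804: Tue (+2)  1805: Wed (+1)
  1806: Thu (+1)  1807: Fri (+1)  1808: Sun (+2)  1809: Mon (+1) ✓  1810: Tue (+1)
  1811: Wed (+1)  1812: Fri (+2)  1813: Sat (+1)  1814: Sun (+1)  … (44 more years) …
  1859: Sun (+1)  1860: Tue (+2)  1861: Wed (+1)  1862: Thu (+1)  1863: Fri (+1)
  1864: Sun (+2)  1865: Mon (+1) ✓  1866: Tue (+1)  1867: Wed (+1)  1868: Fri (+2)
  1869: Sat (+1)  1870: Sun (+1)  1871: Mon (+1) ✓  1872: Wed (+2)
Monday years: 1809, 1815, 1820, 1826, 1837, 1843, 1848, 1854, 1865, 1871 — 10 in total.

10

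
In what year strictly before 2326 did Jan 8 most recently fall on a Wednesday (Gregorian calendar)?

2319

From one year to the next, a fixed date's weekday advances by 1, or by 2 when a Feb 29 lies between the two dates.
2326: January 8 is Friday.
2325: Thursday (−1)
2324: Tuesday (−2)
2323: Monday (−1)
2322: Sunday (−1)
2321: Saturday (−1)
2320: Thursday (−2)
2319: Wednesday (−1)
Jan 8 falls on a Wednesday in 2319.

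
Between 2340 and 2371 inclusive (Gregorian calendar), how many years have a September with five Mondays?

September has 30 days; it has five Mondays when Monday falls among the first (month-length − 28) days — i.e. when September 1 is one of Monday/Sunday.
September 1 by year: 2340:Sun✓ 2341:Mon✓ 2342:Tue 2343:Wed 2344:Fri 2345:Sat 2346:Sun✓ 2347:Mon✓ 2348:Wed 2349:Thu 2350:Fri 2351:Sat 2352:Mon✓ 2353:Tue 2354:Wed 2355:Thu 2356:Sat 2357:Sun✓ 2358:Mon✓ 2359:Tue 2360:Thu 2361:Fri 2362:Sat 2363:Sun✓ 2364:Tue 2365:Wed 2366:Thu 2367:Fri 2368:Sun✓ 2369:Mon✓ 2370:Tue 2371:Wed
Years with five Mondays: 2340, 2341, 2346, 2347, 2352, 2357, 2358, 2363, 2368, 2369 → 10.

10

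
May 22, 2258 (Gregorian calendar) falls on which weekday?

January 1, 2258 is a Friday.
May 22 is day 142 of the year, i.e. 141 days after Jan 1.
141 mod 7 = 1, so advance 1 weekday from Friday: Saturday.

Saturday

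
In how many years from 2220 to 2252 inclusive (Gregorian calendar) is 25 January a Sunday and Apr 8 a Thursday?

Check each year's weekday for 25 January and Apr 8:
  2220: Tue/Sat  2221: Thu/Sun  2222: Fri/Mon  2223: Sat/Tue  2224: Sun/Thu ✓  2225: Tue/Fri  2226: Wed/Sat  2227: Thu/Sun  2228: Fri/Tue  2229: Sun/Wed  2230: Mon/Thu  2231: Tue/Fri  2232: Wed/Sun  2233: Fri/Mon  …(5 more)…  2239: Fri/Mon  2240: Sat/Wed  2241: Mon/Thu  2242: Tue/Fri  2243: Wed/Sat  2244: Thu/Mon  2245: Sat/Tue  2246: Sun/Wed  2247: Mon/Thu  2248: Tue/Sat  2249: Thu/Sun  2250: Fri/Mon  2251: Sat/Tue  2252: Sun/Thu ✓
Both conditions hold in: 2224, 2252 — 2.

2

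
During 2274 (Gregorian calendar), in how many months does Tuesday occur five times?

4

A month of length L has five Tuesdays iff its first Tuesday is on day ≤ L−28 (so day 1–3 in a 31-day month, 1–2 in a 30-day month, day 1 in a leap February).
Checking each month of 2274: Jan starts Thu (31d); Feb starts Sun (28d); Mar starts Sun (31d) ✓; Apr starts Wed (30d); May starts Fri (31d); Jun starts Mon (30d) ✓; Jul starts Wed (31d); Aug starts Sat (31d); Sep starts Tue (30d) ✓; Oct starts Thu (31d); Nov starts Sun (30d); Dec starts Tue (31d) ✓.
Five-Tuesday months: March, June, September, December → 4.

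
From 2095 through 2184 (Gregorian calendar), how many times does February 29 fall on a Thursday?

Leap years in 2095–2184: 22 of them.
Feb 29 weekday advances by 5 (mod 7) from one leap year to the next four years later (or differs when a century non-leap intervenes).
Leap-day weekdays: 2096:Wed 2104:Fri 2108:Wed 2112:Mon 2116:Sat 2120:Thu✓ 2124:Tue 2128:Sun 2132:Fri 2136:Wed 2140:Mon 2144:Sat 2148:Thu✓ 2152:Tue 2156:Sun 2160:Fri 2164:Wed 2168:Mon 2172:Sat 2176:Thu✓ 2180:Tue 2184:Sun
Thursday: 2120, 2148, 2176 → 3.

3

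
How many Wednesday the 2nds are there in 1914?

2

Check the 2nd of each month of 1914: Jan 2: Fri, Feb 2: Mon, Mar 2: Mon, Apr 2: Thu, May 2: Sat, Jun 2: Tue, Jul 2: Thu, Aug 2: Sun, Sep 2: Wed, Oct 2: Fri, Nov 2: Mon, Dec 2: Wed.
Wednesday occurs in September, December — 2 months.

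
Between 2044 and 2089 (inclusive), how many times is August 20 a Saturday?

7

Track August 20's weekday year by year (advancing +1, or +2 across a Feb 29):
  2044: Sat ✓  2045: Sun (+1)  2046: Mon (+1)  2047: Tue (+1)  2048: Thu (+2)
  2049: Fri (+1)  2050: Sat (+1) ✓  2051: Sun (+1)  2052: Tue (+2)  2053: Wed (+1)
  2054: Thu (+1)  2055: Fri (+1)  2056: Sun (+2)  2057: Mon (+1)  … (18 more years) …
  2076: Thu (+2)  2077: Fri (+1)  2078: Sat (+1) ✓  2079: Sun (+1)  2080: Tue (+2)
  2081: Wed (+1)  2082: Thu (+1)  2083: Fri (+1)  2084: Sun (+2)  2085: Mon (+1)
  2086: Tue (+1)  2087: Wed (+1)  2088: Fri (+2)  2089: Sat (+1) ✓
Saturday years: 2044, 2050, 2061, 2067, 2072, 2078, 2089 — 7 in total.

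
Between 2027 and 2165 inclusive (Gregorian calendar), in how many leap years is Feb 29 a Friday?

6

Leap years in 2027–2165: 34 of them.
Feb 29 weekday advances by 5 (mod 7) from one leap year to the next four years later (or differs when a century non-leap intervenes).
Leap-day weekdays: 2028:Tue 2032:Sun 2036:Fri✓ 2040:Wed 2044:Mon 2048:Sat 2052:Thu 2056:Tue 2060:Sun 2064:Fri✓ 2068:Wed 2072:Mon 2076:Sat …(8 more)… 2116:Sat 2120:Thu 2124:Tue 2128:Sun 2132:Fri✓ 2136:Wed 2140:Mon 2144:Sat 2148:Thu 2152:Tue 2156:Sun 2160:Fri✓ 2164:Wed
Friday: 2036, 2064, 2092, 2104, 2132, 2160 → 6.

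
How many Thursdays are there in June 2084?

5

June 2084 has 30 days and begins on Thursday.
The first Thursday is June 1.
Thursdays fall on 1, 8, 15, 22, 29 — that's 5.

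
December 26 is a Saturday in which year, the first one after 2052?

From one year to the next, a fixed date's weekday advances by 1, or by 2 when a Feb 29 lies between the two dates.
2052: December 26 is Thursday.
2053: Friday (+1)
2054: Saturday (+1)
December 26 falls on a Saturday in 2054.

2054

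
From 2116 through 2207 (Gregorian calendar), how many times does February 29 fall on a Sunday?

Leap years in 2116–2207: 22 of them.
Feb 29 weekday advances by 5 (mod 7) from one leap year to the next four years later (or differs when a century non-leap intervenes).
Leap-day weekdays: 2116:Sat 2120:Thu 2124:Tue 2128:Sun✓ 2132:Fri 2136:Wed 2140:Mon 2144:Sat 2148:Thu 2152:Tue 2156:Sun✓ 2160:Fri 2164:Wed 2168:Mon 2172:Sat 2176:Thu 2180:Tue 2184:Sun✓ 2188:Fri 2192:Wed 2196:Mon 2204:Wed
Sunday: 2128, 2156, 2184 → 3.

3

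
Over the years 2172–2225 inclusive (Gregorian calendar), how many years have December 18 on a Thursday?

8

Track December 18's weekday year by year (advancing +1, or +2 across a Feb 29):
  2172: Fri  2173: Sat (+1)  2174: Sun (+1)  2175: Mon (+1)  2176: Wed (+2)
  2177: Thu (+1) ✓  2178: Fri (+1)  2179: Sat (+1)  2180: Mon (+2)  2181: Tue (+1)
  2182: Wed (+1)  2183: Thu (+1) ✓  2184: Sat (+2)  2185: Sun (+1)  … (26 more years) …
  2212: Fri (+2)  2213: Sat (+1)  2214: Sun (+1)  2215: Mon (+1)  2216: Wed (+2)
  2217: Thu (+1) ✓  2218: Fri (+1)  2219: Sat (+1)  2220: Mon (+2)  2221: Tue (+1)
  2222: Wed (+1)  2223: Thu (+1) ✓  2224: Sat (+2)  2225: Sun (+1)
Thursday years: 2177, 2183, 2188, 2194, 2200, 2206, 2217, 2223 — 8 in total.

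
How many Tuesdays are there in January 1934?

5

January 1934 has 31 days and begins on Monday.
The first Tuesday is January 2.
Tuesdays fall on 2, 9, 16, 23, 30 — that's 5.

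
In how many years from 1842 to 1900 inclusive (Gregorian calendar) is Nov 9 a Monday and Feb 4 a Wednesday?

6

Check each year's weekday for Nov 9 and Feb 4:
  1842: Wed/Fri  1843: Thu/Sat  1844: Sat/Sun  1845: Sun/Tue  1846: Mon/Wed ✓  1847: Tue/Thu  1848: Thu/Fri  1849: Fri/Sun  1850: Sat/Mon  1851: Sun/Tue  1852: Tue/Wed  1853: Wed/Fri  1854: Thu/Sat  1855: Fri/Sun  …(31 more)…  1887: Wed/Fri  1888: Fri/Sat  1889: Sat/Mon  1890: Sun/Tue  1891: Mon/Wed ✓  1892: Wed/Thu  1893: Thu/Sat  1894: Fri/Sun  1895: Sat/Mon  1896: Mon/Tue  1897: Tue/Thu  1898: Wed/Fri  1899: Thu/Sat  1900: Fri/Sun
Both conditions hold in: 1846, 1857, 1863, 1874, 1885, 1891 — 6.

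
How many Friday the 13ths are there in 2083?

1

Check the 13th of each month of 2083: Jan 13: Wed, Feb 13: Sat, Mar 13: Sat, Apr 13: Tue, May 13: Thu, Jun 13: Sun, Jul 13: Tue, Aug 13: Fri, Sep 13: Mon, Oct 13: Wed, Nov 13: Sat, Dec 13: Mon.
Friday occurs in August — 1 month.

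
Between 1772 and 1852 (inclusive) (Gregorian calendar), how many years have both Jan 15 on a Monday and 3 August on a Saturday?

3

Check each year's weekday for Jan 15 and 3 August:
  1772: Wed/Mon  1773: Fri/Tue  1774: Sat/Wed  1775: Sun/Thu  1776: Mon/Sat ✓  1777: Wed/Sun  1778: Thu/Mon  1779: Fri/Tue  1780: Sat/Thu  1781: Mon/Fri  1782: Tue/Sat  1783: Wed/Sun  1784: Thu/Tue  1785: Sat/Wed  …(53 more)…  1839: Tue/Sat  1840: Wed/Mon  1841: Fri/Tue  1842: Sat/Wed  1843: Sun/Thu  1844: Mon/Sat ✓  1845: Wed/Sun  1846: Thu/Mon  1847: Fri/Tue  1848: Sat/Thu  1849: Mon/Fri  1850: Tue/Sat  1851: Wed/Sun  1852: Thu/Tue
Both conditions hold in: 1776, 1816, 1844 — 3.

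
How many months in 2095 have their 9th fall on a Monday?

1

Check the 9th of each month of 2095: Jan 9: Sun, Feb 9: Wed, Mar 9: Wed, Apr 9: Sat, May 9: Mon, Jun 9: Thu, Jul 9: Sat, Aug 9: Tue, Sep 9: Fri, Oct 9: Sun, Nov 9: Wed, Dec 9: Fri.
Monday occurs in May — 1 month.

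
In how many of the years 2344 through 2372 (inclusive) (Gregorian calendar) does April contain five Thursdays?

8

April has 30 days; it has five Thursdays when Thursday falls among the first (month-length − 28) days — i.e. when April 1 is one of Thursday/Wednesday.
April 1 by year: 2344:Sat 2345:Sun 2346:Mon 2347:Tue 2348:Thu✓ 2349:Fri 2350:Sat 2351:Sun 2352:Tue 2353:Wed✓ 2354:Thu✓ 2355:Fri 2356:Sun 2357:Mon 2358:Tue 2359:Wed✓ 2360:Fri 2361:Sat 2362:Sun 2363:Mon 2364:Wed✓ 2365:Thu✓ 2366:Fri 2367:Sat 2368:Mon 2369:Tue 2370:Wed✓ 2371:Thu✓ 2372:Sat
Years with five Thursdays: 2348, 2353, 2354, 2359, 2364, 2365, 2370, 2371 → 8.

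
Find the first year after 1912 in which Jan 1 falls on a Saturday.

Jan 1 advances by 2 weekdays after a leap year and by 1 after a common year.
1912: Jan 1 is Monday (leap).
1913: Wednesday
1914: Thursday
1915: Friday
1916: Saturday (leap)
1916 begins on a Saturday

1916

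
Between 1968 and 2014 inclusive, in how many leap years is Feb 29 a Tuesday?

2

Leap years in 1968–2014: 12 of them.
Feb 29 weekday advances by 5 (mod 7) from one leap year to the next four years later (or differs when a century non-leap intervenes).
Leap-day weekdays: 1968:Thu 1972:Tue✓ 1976:Sun 1980:Fri 1984:Wed 1988:Mon 1992:Sat 1996:Thu 2000:Tue✓ 2004:Sun 2008:Fri 2012:Wed
Tuesday: 1972, 2000 → 2.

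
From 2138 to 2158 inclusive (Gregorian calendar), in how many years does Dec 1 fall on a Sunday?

Track Dec 1's weekday year by year (advancing +1, or +2 across a Feb 29):
  2138: Mon  2139: Tue (+1)  2140: Thu (+2)  2141: Fri (+1)  2142: Sat (+1)
  2143: Sun (+1) ✓  2144: Tue (+2)  2145: Wed (+1)  2146: Thu (+1)  2147: Fri (+1)
  2148: Sun (+2) ✓  2149: Mon (+1)  2150: Tue (+1)  2151: Wed (+1)  2152: Fri (+2)
  2153: Sat (+1)  2154: Sun (+1) ✓  2155: Mon (+1)  2156: Wed (+2)  2157: Thu (+1)
  2158: Fri (+1)
Sunday years: 2143, 2148, 2154 — 3 in total.

3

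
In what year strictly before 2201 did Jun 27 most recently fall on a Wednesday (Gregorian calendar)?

From one year to the next, a fixed date's weekday advances by 1, or by 2 when a Feb 29 lies between the two dates.
2201: June 27 is Saturday.
2200: Friday (−1)
2199: Thursday (−1)
2198: Wednesday (−1)
Jun 27 falls on a Wednesday in 2198.

2198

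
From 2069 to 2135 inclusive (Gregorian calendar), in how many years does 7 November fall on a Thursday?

9

Track 7 November's weekday year by year (advancing +1, or +2 across a Feb 29):
  2069: Thu ✓  2070: Fri (+1)  2071: Sat (+1)  2072: Mon (+2)  2073: Tue (+1)
  2074: Wed (+1)  2075: Thu (+1) ✓  2076: Sat (+2)  2077: Sun (+1)  2078: Mon (+1)
  2079: Tue (+1)  2080: Thu (+2) ✓  2081: Fri (+1)  2082: Sat (+1)  … (39 more years) …
  2122: Sat (+1)  2123: Sun (+1)  2124: Tue (+2)  2125: Wed (+1)  2126: Thu (+1) ✓
  2127: Fri (+1)  2128: Sun (+2)  2129: Mon (+1)  2130: Tue (+1)  2131: Wed (+1)
  2132: Fri (+2)  2133: Sat (+1)  2134: Sun (+1)  2135: Mon (+1)
Thursday years: 2069, 2075, 2080, 2086, 2097, 2109, 2115, 2120, 2126 — 9 in total.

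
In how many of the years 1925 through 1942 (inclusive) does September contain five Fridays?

September has 30 days; it has five Fridays when Friday falls among the first (month-length − 28) days — i.e. when September 1 is one of Friday/Thursday.
September 1 by year: 1925:Tue 1926:Wed 1927:Thu✓ 1928:Sat 1929:Sun 1930:Mon 1931:Tue 1932:Thu✓ 1933:Fri✓ 1934:Sat 1935:Sun 1936:Tue 1937:Wed 1938:Thu✓ 1939:Fri✓ 1940:Sun 1941:Mon 1942:Tue
Years with five Fridays: 1927, 1932, 1933, 1938, 1939 → 5.

5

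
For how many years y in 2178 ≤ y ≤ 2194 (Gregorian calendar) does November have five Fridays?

November has 30 days; it has five Fridays when Friday falls among the first (month-length − 28) days — i.e. when November 1 is one of Friday/Thursday.
November 1 by year: 2178:Sun 2179:Mon 2180:Wed 2181:Thu✓ 2182:Fri✓ 2183:Sat 2184:Mon 2185:Tue 2186:Wed 2187:Thu✓ 2188:Sat 2189:Sun 2190:Mon 2191:Tue 2192:Thu✓ 2193:Fri✓ 2194:Sat
Years with five Fridays: 2181, 2182, 2187, 2192, 2193 → 5.

5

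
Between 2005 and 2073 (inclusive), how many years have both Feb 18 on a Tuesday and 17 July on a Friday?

2

Check each year's weekday for Feb 18 and 17 July:
  2005: Fri/Sun  2006: Sat/Mon  2007: Sun/Tue  2008: Mon/Thu  2009: Wed/Fri  2010: Thu/Sat  2011: Fri/Sun  2012: Sat/Tue  2013: Mon/Wed  2014: Tue/Thu  2015: Wed/Fri  2016: Thu/Sun  2017: Sat/Mon  2018: Sun/Tue  …(41 more)…  2060: Wed/Sat  2061: Fri/Sun  2062: Sat/Mon  2063: Sun/Tue  2064: Mon/Thu  2065: Wed/Fri  2066: Thu/Sat  2067: Fri/Sun  2068: Sat/Tue  2069: Mon/Wed  2070: Tue/Thu  2071: Wed/Fri  2072: Thu/Sun  2073: Sat/Mon
Both conditions hold in: 2020, 2048 — 2.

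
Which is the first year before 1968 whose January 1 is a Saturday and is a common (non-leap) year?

Jan 1 advances by 2 weekdays after a leap year and by 1 after a common year.
1968: Jan 1 is Monday (leap).
1967: Sunday
1966: Saturday
1966 begins on a Saturday and is a common year.

1966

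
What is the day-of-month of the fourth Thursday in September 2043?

24

September 1, 2043 is a Tuesday, so the first Thursday is the 3rd.
The fourth Thursday is 3 + 21 = 24.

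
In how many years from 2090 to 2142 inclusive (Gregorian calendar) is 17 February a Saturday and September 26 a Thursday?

1

Check each year's weekday for 17 February and September 26:
  2090: Fri/Tue  2091: Sat/Wed  2092: Sun/Fri  2093: Tue/Sat  2094: Wed/Sun  2095: Thu/Mon  2096: Fri/Wed  2097: Sun/Thu  2098: Mon/Fri  2099: Tue/Sat  2100: Wed/Sun  2101: Thu/Mon  2102: Fri/Tue  2103: Sat/Wed  …(25 more)…  2129: Thu/Mon  2130: Fri/Tue  2131: Sat/Wed  2132: Sun/Fri  2133: Tue/Sat  2134: Wed/Sun  2135: Thu/Mon  2136: Fri/Wed  2137: Sun/Thu  2138: Mon/Fri  2139: Tue/Sat  2140: Wed/Mon  2141: Fri/Tue  2142: Sat/Wed
Both conditions hold in: 2120 — 1.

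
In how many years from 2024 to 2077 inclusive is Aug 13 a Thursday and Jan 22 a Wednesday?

2

Check each year's weekday for Aug 13 and Jan 22:
  2024: Tue/Mon  2025: Wed/Wed  2026: Thu/Thu  2027: Fri/Fri  2028: Sun/Sat  2029: Mon/Mon  2030: Tue/Tue  2031: Wed/Wed  2032: Fri/Thu  2033: Sat/Sat  2034: Sun/Sun  2035: Mon/Mon  2036: Wed/Tue  2037: Thu/Thu  …(26 more)…  2064: Wed/Tue  2065: Thu/Thu  2066: Fri/Fri  2067: Sat/Sat  2068: Mon/Sun  2069: Tue/Tue  2070: Wed/Wed  2071: Thu/Thu  2072: Sat/Fri  2073: Sun/Sun  2074: Mon/Mon  2075: Tue/Tue  2076: Thu/Wed ✓  2077: Fri/Fri
Both conditions hold in: 2048, 2076 — 2.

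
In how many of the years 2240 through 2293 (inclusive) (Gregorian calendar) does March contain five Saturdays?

22

March has 31 days; it has five Saturdays when Saturday falls among the first (month-length − 28) days — i.e. when March 1 is one of Saturday/Friday/Thursday.
March 1 by year: 2240:Sun 2241:Mon 2242:Tue 2243:Wed 2244:Fri✓ 2245:Sat✓ 2246:Sun 2247:Mon 2248:Wed 2249:Thu✓ 2250:Fri✓ 2251:Sat✓ 2252:Mon 2253:Tue 2254:Wed …(24 more)… 2279:Sat✓ 2280:Mon 2281:Tue 2282:Wed 2283:Thu✓ 2284:Sat✓ 2285:Sun 2286:Mon 2287:Tue 2288:Thu✓ 2289:Fri✓ 2290:Sat✓ 2291:Sun 2292:Tue 2293:Wed
Years with five Saturdays: 2244, 2245, 2249, 2250, 2251, 2255, 2256, 2260, 2261, 2262, 2266, 2267, 2272, 2273, 2277, 2278, 2279, 2283, 2284, 2288, 2289, 2290 → 22.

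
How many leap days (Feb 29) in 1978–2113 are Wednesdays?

6

Leap years in 1978–2113: 33 of them.
Feb 29 weekday advances by 5 (mod 7) from one leap year to the next four years later (or differs when a century non-leap intervenes).
Leap-day weekdays: 1980:Fri 1984:Wed✓ 1988:Mon 1992:Sat 1996:Thu 2000:Tue 2004:Sun 2008:Fri 2012:Wed✓ 2016:Mon 2020:Sat 2024:Thu 2028:Tue …(7 more)… 2060:Sun 2064:Fri 2068:Wed✓ 2072:Mon 2076:Sat 2080:Thu 2084:Tue 2088:Sun 2092:Fri 2096:Wed✓ 2104:Fri 2108:Wed✓ 2112:Mon
Wednesday: 1984, 2012, 2040, 2068, 2096, 2108 → 6.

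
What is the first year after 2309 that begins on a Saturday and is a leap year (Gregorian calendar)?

2316

Jan 1 advances by 2 weekdays after a leap year and by 1 after a common year.
2309: Jan 1 is Friday.
2310: Saturday
2311: Sunday
2312: Monday (leap)
2313: Wednesday
2314: Thursday
2315: Friday
2316: Saturday (leap)
2316 begins on a Saturday and is a leap year.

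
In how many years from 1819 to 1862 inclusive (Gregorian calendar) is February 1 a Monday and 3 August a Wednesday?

1

Check each year's weekday for February 1 and 3 August:
  1819: Mon/Tue  1820: Tue/Thu  1821: Thu/Fri  1822: Fri/Sat  1823: Sat/Sun  1824: Sun/Tue  1825: Tue/Wed  1826: Wed/Thu  1827: Thu/Fri  1828: Fri/Sun  1829: Sun/Mon  1830: Mon/Tue  1831: Tue/Wed  1832: Wed/Fri  …(16 more)…  1849: Thu/Fri  1850: Fri/Sat  1851: Sat/Sun  1852: Sun/Tue  1853: Tue/Wed  1854: Wed/Thu  1855: Thu/Fri  1856: Fri/Sun  1857: Sun/Mon  1858: Mon/Tue  1859: Tue/Wed  1860: Wed/Fri  1861: Fri/Sat  1862: Sat/Sun
Both conditions hold in: 1836 — 1.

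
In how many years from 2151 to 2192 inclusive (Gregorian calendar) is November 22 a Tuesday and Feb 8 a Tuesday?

5

Check each year's weekday for November 22 and Feb 8:
  2151: Mon/Mon  2152: Wed/Tue  2153: Thu/Thu  2154: Fri/Fri  2155: Sat/Sat  2156: Mon/Sun  2157: Tue/Tue ✓  2158: Wed/Wed  2159: Thu/Thu  2160: Sat/Fri  2161: Sun/Sun  2162: Mon/Mon  2163: Tue/Tue ✓  2164: Thu/Wed  …(14 more)…  2179: Mon/Mon  2180: Wed/Tue  2181: Thu/Thu  2182: Fri/Fri  2183: Sat/Sat  2184: Mon/Sun  2185: Tue/Tue ✓  2186: Wed/Wed  2187: Thu/Thu  2188: Sat/Fri  2189: Sun/Sun  2190: Mon/Mon  2191: Tue/Tue ✓  2192: Thu/Wed
Both conditions hold in: 2157, 2163, 2174, 2185, 2191 — 5.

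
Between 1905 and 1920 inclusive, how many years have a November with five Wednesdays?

November has 30 days; it has five Wednesdays when Wednesday falls among the first (month-length − 28) days — i.e. when November 1 is one of Wednesday/Tuesday.
November 1 by year: 1905:Wed✓ 1906:Thu 1907:Fri 1908:Sun 1909:Mon 1910:Tue✓ 1911:Wed✓ 1912:Fri 1913:Sat 1914:Sun 1915:Mon 1916:Wed✓ 1917:Thu 1918:Fri 1919:Sat 1920:Mon
Years with five Wednesdays: 1905, 1910, 1911, 1916 → 4.

4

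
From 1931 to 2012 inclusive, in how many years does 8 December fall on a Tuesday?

Track 8 December's weekday year by year (advancing +1, or +2 across a Feb 29):
  1931: Tue ✓  1932: Thu (+2)  1933: Fri (+1)  1934: Sat (+1)  1935: Sun (+1)
  1936: Tue (+2) ✓  1937: Wed (+1)  1938: Thu (+1)  1939: Fri (+1)  1940: Sun (+2)
  1941: Mon (+1)  1942: Tue (+1) ✓  1943: Wed (+1)  1944: Fri (+2)  … (54 more years) …
  1999: Wed (+1)  2000: Fri (+2)  2001: Sat (+1)  2002: Sun (+1)  2003: Mon (+1)
  2004: Wed (+2)  2005: Thu (+1)  2006: Fri (+1)  2007: Sat (+1)  2008: Mon (+2)
  2009: Tue (+1) ✓  2010: Wed (+1)  2011: Thu (+1)  2012: Sat (+2)
Tuesday years: 1931, 1936, 1942, 1953, 1959, 1964, 1970, 1981, 1987, 1992, 1998, 2009 — 12 in total.

12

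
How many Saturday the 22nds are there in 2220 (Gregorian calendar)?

3

Check the 22nd of each month of 2220: Jan 22: Sat, Feb 22: Tue, Mar 22: Wed, Apr 22: Sat, May 22: Mon, Jun 22: Thu, Jul 22: Sat, Aug 22: Tue, Sep 22: Fri, Oct 22: Sun, Nov 22: Wed, Dec 22: Fri.
Saturday occurs in January, April, July — 3 months.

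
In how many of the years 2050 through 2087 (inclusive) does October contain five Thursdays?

17

October has 31 days; it has five Thursdays when Thursday falls among the first (month-length − 28) days — i.e. when October 1 is one of Thursday/Wednesday/Tuesday.
October 1 by year: 2050:Sat 2051:Sun 2052:Tue✓ 2053:Wed✓ 2054:Thu✓ 2055:Fri 2056:Sun 2057:Mon 2058:Tue✓ 2059:Wed✓ 2060:Fri 2061:Sat 2062:Sun 2063:Mon 2064:Wed✓ …(8 more)… 2073:Sun 2074:Mon 2075:Tue✓ 2076:Thu✓ 2077:Fri 2078:Sat 2079:Sun 2080:Tue✓ 2081:Wed✓ 2082:Thu✓ 2083:Fri 2084:Sun 2085:Mon 2086:Tue✓ 2087:Wed✓
Years with five Thursdays: 2052, 2053, 2054, 2058, 2059, 2064, 2065, 2069, 2070, 2071, 2075, 2076, 2080, 2081, 2082, 2086, 2087 → 17.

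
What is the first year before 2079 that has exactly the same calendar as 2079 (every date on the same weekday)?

Two years share a calendar iff Jan 1 falls on the same weekday and both are leap or both are common. 2079: Jan 1 is Sunday, common year.
2078: Jan 1 Saturday, common
2077: Jan 1 Friday, common
2076: Jan 1 Wednesday, leap
2075: Jan 1 Tuesday, common
2074: Jan 1 Monday, common
2073: Jan 1 Sunday, common
2073 matches on both conditions.

2073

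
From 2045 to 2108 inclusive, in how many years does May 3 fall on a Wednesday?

Track May 3's weekday year by year (advancing +1, or +2 across a Feb 29):
  2045: Wed ✓  2046: Thu (+1)  2047: Fri (+1)  2048: Sun (+2)  2049: Mon (+1)
  2050: Tue (+1)  2051: Wed (+1) ✓  2052: Fri (+2)  2053: Sat (+1)  2054: Sun (+1)
  2055: Mon (+1)  2056: Wed (+2) ✓  2057: Thu (+1)  2058: Fri (+1)  … (36 more years) …
  2095: Tue (+1)  2096: Thu (+2)  2097: Fri (+1)  2098: Sat (+1)  2099: Sun (+1)
  2100: Mon (+1)  2101: Tue (+1)  2102: Wed (+1) ✓  2103: Thu (+1)  2104: Sat (+2)
  2105: Sun (+1)  2106: Mon (+1)  2107: Tue (+1)  2108: Thu (+2)
Wednesday years: 2045, 2051, 2056, 2062, 2073, 2079, 2084, 2090, 2102 — 9 in total.

9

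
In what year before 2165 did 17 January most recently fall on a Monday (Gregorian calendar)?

2163

From one year to the next, a fixed date's weekday advances by 1, or by 2 when a Feb 29 lies between the two dates.
2165: January 17 is Thursday.
2164: Tuesday (−2)
2163: Monday (−1)
17 January falls on a Monday in 2163.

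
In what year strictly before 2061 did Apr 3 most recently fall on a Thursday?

From one year to the next, a fixed date's weekday advances by 1, or by 2 when a Feb 29 lies between the two dates.
2061: April 3 is Sunday.
2060: Saturday (−1)
2059: Thursday (−2)
Apr 3 falls on a Thursday in 2059.

2059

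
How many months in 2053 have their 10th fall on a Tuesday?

1

Check the 10th of each month of 2053: Jan 10: Fri, Feb 10: Mon, Mar 10: Mon, Apr 10: Thu, May 10: Sat, Jun 10: Tue, Jul 10: Thu, Aug 10: Sun, Sep 10: Wed, Oct 10: Fri, Nov 10: Mon, Dec 10: Wed.
Tuesday occurs in June — 1 month.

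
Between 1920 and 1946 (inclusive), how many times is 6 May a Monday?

Track 6 May's weekday year by year (advancing +1, or +2 across a Feb 29):
  1920: Thu  1921: Fri (+1)  1922: Sat (+1)  1923: Sun (+1)  1924: Tue (+2)
  1925: Wed (+1)  1926: Thu (+1)  1927: Fri (+1)  1928: Sun (+2)  1929: Mon (+1) ✓
  1930: Tue (+1)  1931: Wed (+1)  1932: Fri (+2)  1933: Sat (+1)  1934: Sun (+1)
  1935: Mon (+1) ✓  1936: Wed (+2)  1937: Thu (+1)  1938: Fri (+1)  1939: Sat (+1)
  1940: Mon (+2) ✓  1941: Tue (+1)  1942: Wed (+1)  1943: Thu (+1)  1944: Sat (+2)
  1945: Sun (+1)  1946: Mon (+1) ✓
Monday years: 1929, 1935, 1940, 1946 — 4 in total.

4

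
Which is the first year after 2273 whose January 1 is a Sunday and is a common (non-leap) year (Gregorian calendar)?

Jan 1 advances by 2 weekdays after a leap year and by 1 after a common year.
2273: Jan 1 is Wednesday.
2274: Thursday
2275: Friday
2276: Saturday (leap)
2277: Monday
2278: Tuesday
2279: Wednesday
2280: Thursday (leap)
2281: Saturday
2282: Sunday
2282 begins on a Sunday and is a common year.

2282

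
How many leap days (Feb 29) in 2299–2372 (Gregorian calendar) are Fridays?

2

Leap years in 2299–2372: 18 of them.
Feb 29 weekday advances by 5 (mod 7) from one leap year to the next four years later (or differs when a century non-leap intervenes).
Leap-day weekdays: 2304:Mon 2308:Sat 2312:Thu 2316:Tue 2320:Sun 2324:Fri✓ 2328:Wed 2332:Mon 2336:Sat 2340:Thu 2344:Tue 2348:Sun 2352:Fri✓ 2356:Wed 2360:Mon 2364:Sat 2368:Thu 2372:Tue
Friday: 2324, 2352 → 2.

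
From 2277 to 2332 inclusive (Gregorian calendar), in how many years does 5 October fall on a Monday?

8

Track 5 October's weekday year by year (advancing +1, or +2 across a Feb 29):
  2277: Fri  2278: Sat (+1)  2279: Sun (+1)  2280: Tue (+2)  2281: Wed (+1)
  2282: Thu (+1)  2283: Fri (+1)  2284: Sun (+2)  2285: Mon (+1) ✓  2286: Tue (+1)
  2287: Wed (+1)  2288: Fri (+2)  2289: Sat (+1)  2290: Sun (+1)  … (28 more years) …
  2319: Sun (+1)  2320: Tue (+2)  2321: Wed (+1)  2322: Thu (+1)  2323: Fri (+1)
  2324: Sun (+2)  2325: Mon (+1) ✓  2326: Tue (+1)  2327: Wed (+1)  2328: Fri (+2)
  2329: Sat (+1)  2330: Sun (+1)  2331: Mon (+1) ✓  2332: Wed (+2)
Monday years: 2285, 2291, 2296, 2303, 2308, 2314, 2325, 2331 — 8 in total.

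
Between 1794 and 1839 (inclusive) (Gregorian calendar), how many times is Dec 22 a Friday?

6

Track Dec 22's weekday year by year (advancing +1, or +2 across a Feb 29):
  1794: Mon  1795: Tue (+1)  1796: Thu (+2)  1797: Fri (+1) ✓  1798: Sat (+1)
  1799: Sun (+1)  1800: Mon (+1)  1801: Tue (+1)  1802: Wed (+1)  1803: Thu (+1)
  1804: Sat (+2)  1805: Sun (+1)  1806: Mon (+1)  1807: Tue (+1)  … (18 more years) …
  1826: Fri (+1) ✓  1827: Sat (+1)  1828: Mon (+2)  1829: Tue (+1)  1830: Wed (+1)
  1831: Thu (+1)  1832: Sat (+2)  1833: Sun (+1)  1834: Mon (+1)  1835: Tue (+1)
  1836: Thu (+2)  1837: Fri (+1) ✓  1838: Sat (+1)  1839: Sun (+1)
Friday years: 1797, 1809, 1815, 1820, 1826, 1837 — 6 in total.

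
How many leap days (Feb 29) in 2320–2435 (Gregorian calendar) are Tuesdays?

4

Leap years in 2320–2435: 29 of them.
Feb 29 weekday advances by 5 (mod 7) from one leap year to the next four years later (or differs when a century non-leap intervenes).
Leap-day weekdays: 2320:Sun 2324:Fri 2328:Wed 2332:Mon 2336:Sat 2340:Thu 2344:Tue✓ 2348:Sun 2352:Fri 2356:Wed 2360:Mon 2364:Sat 2368:Thu …(3 more)… 2384:Wed 2388:Mon 2392:Sat 2396:Thu 2400:Tue✓ 2404:Sun 2408:Fri 2412:Wed 2416:Mon 2420:Sat 2424:Thu 2428:Tue✓ 2432:Sun
Tuesday: 2344, 2372, 2400, 2428 → 4.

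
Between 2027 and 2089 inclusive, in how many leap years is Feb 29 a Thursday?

2

Leap years in 2027–2089: 16 of them.
Feb 29 weekday advances by 5 (mod 7) from one leap year to the next four years later (or differs when a century non-leap intervenes).
Leap-day weekdays: 2028:Tue 2032:Sun 2036:Fri 2040:Wed 2044:Mon 2048:Sat 2052:Thu✓ 2056:Tue 2060:Sun 2064:Fri 2068:Wed 2072:Mon 2076:Sat 2080:Thu✓ 2084:Tue 2088:Sun
Thursday: 2052, 2080 → 2.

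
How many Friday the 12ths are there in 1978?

1

Check the 12th of each month of 1978: Jan 12: Thu, Feb 12: Sun, Mar 12: Sun, Apr 12: Wed, May 12: Fri, Jun 12: Mon, Jul 12: Wed, Aug 12: Sat, Sep 12: Tue, Oct 12: Thu, Nov 12: Sun, Dec 12: Tue.
Friday occurs in May — 1 month.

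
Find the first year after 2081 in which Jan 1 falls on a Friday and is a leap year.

2112

Jan 1 advances by 2 weekdays after a leap year and by 1 after a common year.
2081: Jan 1 is Wednesday.
2082: Thursday
2083: Friday
2084: Saturday (leap)
2085: Monday
2086: Tuesday
2087: Wednesday
2088: Thursday (leap)
2089: Saturday
2090: Sunday
2091: Monday
2092: Tuesday (leap)
2093: Thursday
2094: Friday
2095: Saturday
2096: Sunday (leap)
2097: Tuesday
2098: Wednesday
2099: Thursday
2100: Friday
2101: Saturday
2102: Sunday
2103: Monday
2104: Tuesday (leap)
2105: Thursday
2106: Friday
2107: Saturday
2108: Sunday (leap)
2109: Tuesday
2110: Wednesday
2111: Thursday
2112: Friday (leap)
2112 begins on a Friday and is a leap year.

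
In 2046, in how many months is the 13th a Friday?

Check the 13th of each month of 2046: Jan 13: Sat, Feb 13: Tue, Mar 13: Tue, Apr 13: Fri, May 13: Sun, Jun 13: Wed, Jul 13: Fri, Aug 13: Mon, Sep 13: Thu, Oct 13: Sat, Nov 13: Tue, Dec 13: Thu.
Friday occurs in April, July — 2 months.

2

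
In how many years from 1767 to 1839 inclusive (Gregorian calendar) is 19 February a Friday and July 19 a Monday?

Check each year's weekday for 19 February and July 19:
  1767: Thu/Sun  1768: Fri/Tue  1769: Sun/Wed  1770: Mon/Thu  1771: Tue/Fri  1772: Wed/Sun  1773: Fri/Mon ✓  1774: Sat/Tue  1775: Sun/Wed  1776: Mon/Fri  1777: Wed/Sat  1778: Thu/Sun  1779: Fri/Mon ✓  1780: Sat/Wed  …(45 more)…  1826: Sun/Wed  1827: Mon/Thu  1828: Tue/Sat  1829: Thu/Sun  1830: Fri/Mon ✓  1831: Sat/Tue  1832: Sun/Thu  1833: Tue/Fri  1834: Wed/Sat  1835: Thu/Sun  1836: Fri/Tue  1837: Sun/Wed  1838: Mon/Thu  1839: Tue/Fri
Both conditions hold in: 1773, 1779, 1790, 1802, 1813, 1819, 1830 — 7.

7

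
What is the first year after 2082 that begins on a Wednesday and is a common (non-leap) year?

2087

Jan 1 advances by 2 weekdays after a leap year and by 1 after a common year.
2082: Jan 1 is Thursday.
2083: Friday
2084: Saturday (leap)
2085: Monday
2086: Tuesday
2087: Wednesday
2087 begins on a Wednesday and is a common year.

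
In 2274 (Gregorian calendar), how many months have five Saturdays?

4

A month of length L has five Saturdays iff its first Saturday is on day ≤ L−28 (so day 1–3 in a 31-day month, 1–2 in a 30-day month, day 1 in a leap February).
Checking each month of 2274: Jan starts Thu (31d) ✓; Feb starts Sun (28d); Mar starts Sun (31d); Apr starts Wed (30d); May starts Fri (31d) ✓; Jun starts Mon (30d); Jul starts Wed (31d); Aug starts Sat (31d) ✓; Sep starts Tue (30d); Oct starts Thu (31d) ✓; Nov starts Sun (30d); Dec starts Tue (31d).
Five-Saturday months: January, May, August, October → 4.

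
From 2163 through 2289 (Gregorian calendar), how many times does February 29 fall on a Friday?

4

Leap years in 2163–2289: 31 of them.
Feb 29 weekday advances by 5 (mod 7) from one leap year to the next four years later (or differs when a century non-leap intervenes).
Leap-day weekdays: 2164:Wed 2168:Mon 2172:Sat 2176:Thu 2180:Tue 2184:Sun 2188:Fri✓ 2192:Wed 2196:Mon 2204:Wed 2208:Mon 2212:Sat 2216:Thu …(5 more)… 2240:Sat 2244:Thu 2248:Tue 2252:Sun 2256:Fri✓ 2260:Wed 2264:Mon 2268:Sat 2272:Thu 2276:Tue 2280:Sun 2284:Fri✓ 2288:Wed
Friday: 2188, 2228, 2256, 2284 → 4.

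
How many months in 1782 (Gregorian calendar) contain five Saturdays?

A month of length L has five Saturdays iff its first Saturday is on day ≤ L−28 (so day 1–3 in a 31-day month, 1–2 in a 30-day month, day 1 in a leap February).
Checking each month of 1782: Jan starts Tue (31d); Feb starts Fri (28d); Mar starts Fri (31d) ✓; Apr starts Mon (30d); May starts Wed (31d); Jun starts Sat (30d) ✓; Jul starts Mon (31d); Aug starts Thu (31d) ✓; Sep starts Sun (30d); Oct starts Tue (31d); Nov starts Fri (30d) ✓; Dec starts Sun (31d).
Five-Saturday months: March, June, August, November → 4.

4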